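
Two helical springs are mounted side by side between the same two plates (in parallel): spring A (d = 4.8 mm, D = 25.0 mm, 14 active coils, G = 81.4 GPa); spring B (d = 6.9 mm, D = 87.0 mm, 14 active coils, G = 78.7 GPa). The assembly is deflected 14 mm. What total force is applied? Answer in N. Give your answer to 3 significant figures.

k_A = Gd⁴/(8D³N_a) = (81.4×10³)(4.8⁴)/(8·25.0³·14) = 24.692 N/mm
k_B = Gd⁴/(8D³N_a) = (78.7×10³)(6.9⁴)/(8·87.0³·14) = 2.4188 N/mm
Parallel: k_eq = 24.692 + 2.4188 = 27.11 N/mm
F = k_eq·δ = 27.11·14 = 379.55 N

380 N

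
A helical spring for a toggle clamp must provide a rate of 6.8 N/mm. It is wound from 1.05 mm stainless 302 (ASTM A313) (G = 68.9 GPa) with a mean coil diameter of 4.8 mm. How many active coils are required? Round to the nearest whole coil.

N_a = Gd⁴/(8D³k) = (68.9×10³ × 1.05⁴)/(8 × 4.8³ × 6.8)
    = 83748.4 / 6016.2 = 13.92 → 14 coils

14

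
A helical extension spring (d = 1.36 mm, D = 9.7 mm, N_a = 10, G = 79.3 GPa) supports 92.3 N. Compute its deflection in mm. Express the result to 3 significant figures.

24.8 mm

k = Gd⁴/(8D³N_a) = (79.3×10³)(1.36⁴)/(8·9.7³·10) = 3.7156 N/mm
δ = F/k = 92.3 / 3.7156 = 24.842 mm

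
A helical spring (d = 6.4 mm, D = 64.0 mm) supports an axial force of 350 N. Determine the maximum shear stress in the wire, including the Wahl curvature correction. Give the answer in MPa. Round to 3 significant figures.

249 MPa

Spring index C = D/d = 64.0/6.4 = 10.0000
K_W = (4C−1)/(4C−4) + 0.615/C = 39.000/36.000 + 0.0615 = 1.1448
τ₀ = 8FD/(πd³) = 8·350·64.0/(π·6.4³) = 179200/823.55 = 217.59 MPa
τ_max = K·τ₀ = 1.1448 × 217.59 = 249.11 MPa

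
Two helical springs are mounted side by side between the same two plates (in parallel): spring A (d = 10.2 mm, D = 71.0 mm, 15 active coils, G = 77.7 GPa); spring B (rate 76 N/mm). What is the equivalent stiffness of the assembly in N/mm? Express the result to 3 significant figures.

95.6 N/mm

k_A = Gd⁴/(8D³N_a) = (77.7×10³)(10.2⁴)/(8·71.0³·15) = 19.582 N/mm
Parallel: k_eq = 19.582 + 76 = 95.582 N/mm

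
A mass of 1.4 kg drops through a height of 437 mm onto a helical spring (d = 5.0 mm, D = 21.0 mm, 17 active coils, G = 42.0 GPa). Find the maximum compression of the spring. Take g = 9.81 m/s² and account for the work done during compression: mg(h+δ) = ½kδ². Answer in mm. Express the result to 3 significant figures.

24.7 mm

k = Gd⁴/(8D³N_a) = (42.0×10³)(5.0⁴)/(8·21.0³·17) = 20.842 N/mm
W = mg = 1.4 × 9.81 = 13.734 N
½kδ² − Wδ − Wh = 0 → δ = (W + √(W² + 2kWh))/k
δ = (13.734 + √(188.62 + 250173))/20.842 = (13.734 + 500.36)/20.842 = 24.667 mm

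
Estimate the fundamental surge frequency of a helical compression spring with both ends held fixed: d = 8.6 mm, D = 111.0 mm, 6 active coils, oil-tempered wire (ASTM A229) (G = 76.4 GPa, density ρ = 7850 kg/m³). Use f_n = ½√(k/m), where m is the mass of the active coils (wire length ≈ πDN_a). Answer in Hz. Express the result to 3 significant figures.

k = Gd⁴/(8D³N_a) = (76.4×10³)(8.6⁴)/(8·111.0³·6) = 6.3662 N/mm = 6366.2 N/m
Wire length L = πDN_a = π·111.0·6 = 2092.3 mm
m = ρ·(πd²/4)·L = 7850 × 58.088×10⁻⁶ m² × 2.0923 m = 0.95407 kg
f_n = ½√(k/m) = 0.5·√(6366.2/0.95407) = 0.5·√(6672.6) = 40.843 Hz

40.8 Hz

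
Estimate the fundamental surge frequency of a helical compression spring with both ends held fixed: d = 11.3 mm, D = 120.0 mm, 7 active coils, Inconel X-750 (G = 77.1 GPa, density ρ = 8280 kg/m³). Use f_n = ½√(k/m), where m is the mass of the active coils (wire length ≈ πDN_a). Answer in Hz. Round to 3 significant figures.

38.5 Hz

k = Gd⁴/(8D³N_a) = (77.1×10³)(11.3⁴)/(8·120.0³·7) = 12.991 N/mm = 12991 N/m
Wire length L = πDN_a = π·120.0·7 = 2638.9 mm
m = ρ·(πd²/4)·L = 8280 × 100.29×10⁻⁶ m² × 2.6389 m = 2.1913 kg
f_n = ½√(k/m) = 0.5·√(12991/2.1913) = 0.5·√(5928.3) = 38.498 Hz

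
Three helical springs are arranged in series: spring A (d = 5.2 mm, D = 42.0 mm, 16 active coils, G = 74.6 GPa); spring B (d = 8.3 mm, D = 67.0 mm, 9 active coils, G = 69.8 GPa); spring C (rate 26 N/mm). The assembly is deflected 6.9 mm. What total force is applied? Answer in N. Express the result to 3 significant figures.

24.8 N

k_A = Gd⁴/(8D³N_a) = (74.6×10³)(5.2⁴)/(8·42.0³·16) = 5.7517 N/mm
k_B = Gd⁴/(8D³N_a) = (69.8×10³)(8.3⁴)/(8·67.0³·9) = 15.297 N/mm
Series: 1/k_eq = 1/5.7517 + 1/15.297 + 1/26 = 0.2777; k_eq = 3.6011 N/mm
F = k_eq·δ = 3.6011·6.9 = 24.847 N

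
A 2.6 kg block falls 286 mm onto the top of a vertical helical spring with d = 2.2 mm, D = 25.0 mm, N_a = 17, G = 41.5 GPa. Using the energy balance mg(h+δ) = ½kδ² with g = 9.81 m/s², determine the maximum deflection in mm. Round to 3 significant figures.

243 mm

k = Gd⁴/(8D³N_a) = (41.5×10³)(2.2⁴)/(8·25.0³·17) = 0.45749 N/mm
W = mg = 2.6 × 9.81 = 25.506 N
½kδ² − Wδ − Wh = 0 → δ = (W + √(W² + 2kWh))/k
δ = (25.506 + √(650.56 + 6674.49))/0.45749 = (25.506 + 85.586)/0.45749 = 242.83 mm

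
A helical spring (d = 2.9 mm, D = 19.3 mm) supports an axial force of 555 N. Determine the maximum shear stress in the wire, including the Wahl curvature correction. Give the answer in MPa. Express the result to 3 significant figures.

Spring index C = D/d = 19.3/2.9 = 6.6552
K_W = (4C−1)/(4C−4) + 0.615/C = 25.621/22.621 + 0.0924 = 1.2250
τ₀ = 8FD/(πd³) = 8·555·19.3/(π·2.9³) = 85692/76.62 = 1118.4 MPa
τ_max = K·τ₀ = 1.2250 × 1118.4 = 1370.1 MPa

1370 MPa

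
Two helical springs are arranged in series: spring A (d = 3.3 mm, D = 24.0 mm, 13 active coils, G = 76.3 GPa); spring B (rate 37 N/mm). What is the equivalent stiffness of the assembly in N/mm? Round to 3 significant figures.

5.38 N/mm

k_A = Gd⁴/(8D³N_a) = (76.3×10³)(3.3⁴)/(8·24.0³·13) = 6.2938 N/mm
Series: 1/k_eq = 1/6.2938 + 1/37 = 0.18591; k_eq = 5.3788 N/mm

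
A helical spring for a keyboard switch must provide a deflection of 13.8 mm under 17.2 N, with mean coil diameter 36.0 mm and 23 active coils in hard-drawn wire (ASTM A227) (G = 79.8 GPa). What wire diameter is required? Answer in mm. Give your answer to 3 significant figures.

Required rate k = F/δ = 17.2/13.8 = 1.2464 N/mm
d = (8D³N_a·k / G)^(1/4) = (8·36.0³·23·1.2464 / (79.8×10³))^0.25
  = (134.08)^0.25 = 3.4029 mm

3.40 mm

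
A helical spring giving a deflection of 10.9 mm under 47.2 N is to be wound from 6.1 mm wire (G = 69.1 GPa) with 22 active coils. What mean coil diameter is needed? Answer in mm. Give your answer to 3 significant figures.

Required rate k = F/δ = 47.2/10.9 = 4.3303 N/mm
D = (Gd⁴/(8N_a·k))^(1/3) = (69.1×10³·6.1⁴/(8·22·4.3303))^(1/3)
  = (125536)^(1/3) = 50.0714 mm

50.1 mm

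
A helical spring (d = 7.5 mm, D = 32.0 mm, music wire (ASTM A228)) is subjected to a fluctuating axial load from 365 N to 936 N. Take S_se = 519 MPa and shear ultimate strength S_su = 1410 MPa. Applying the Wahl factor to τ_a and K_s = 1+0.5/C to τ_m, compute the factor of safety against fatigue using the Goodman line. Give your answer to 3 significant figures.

4.07

C = D/d = 32.0/7.5 = 4.2667; K_W = (4C−1)/(4C−4)+0.615/C = 1.3737; K_s = 1+0.5/C = 1.1172
F_a = (F_max−F_min)/2 = 285.5 N; F_m = (F_max+F_min)/2 = 650.5 N
τ_a = K_W·8F_aD/(πd³) = 1.3737 × 55.146 = 75.756 MPa
τ_m = K_s·8F_mD/(πd³) = 1.1172 × 125.65 = 140.37 MPa
Goodman: 1/n_f = τ_a/S_se + τ_m/S_su = 75.756/519 + 140.37/1410 = 0.14596 + 0.09955 = 0.24552
n_f = 1/0.24552 = 4.073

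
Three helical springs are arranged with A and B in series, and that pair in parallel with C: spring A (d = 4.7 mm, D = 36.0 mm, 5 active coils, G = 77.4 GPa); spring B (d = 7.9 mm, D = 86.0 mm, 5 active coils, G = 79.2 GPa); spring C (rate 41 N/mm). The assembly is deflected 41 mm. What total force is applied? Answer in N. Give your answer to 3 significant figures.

k_A = Gd⁴/(8D³N_a) = (77.4×10³)(4.7⁴)/(8·36.0³·5) = 20.238 N/mm
k_B = Gd⁴/(8D³N_a) = (79.2×10³)(7.9⁴)/(8·86.0³·5) = 12.125 N/mm
Springs A,B series: k_AB = 1/(1/20.238+1/12.125) = 7.5822 N/mm; parallel with C: k_eq = 7.5822+41 = 48.582 N/mm
F = k_eq·δ = 48.582·41 = 1991.9 N

1990 N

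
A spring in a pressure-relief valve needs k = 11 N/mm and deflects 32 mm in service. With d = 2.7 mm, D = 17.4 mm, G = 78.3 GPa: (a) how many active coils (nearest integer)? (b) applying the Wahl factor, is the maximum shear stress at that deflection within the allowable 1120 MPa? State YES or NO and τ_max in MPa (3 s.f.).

N_a = Gd⁴/(8D³k) = (78.3×10³)(2.7⁴)/(8·17.4³·11) = 8.976 → N_a = 9
Actual rate k = Gd⁴/(8D³·9) = 10.971 N/mm
Working load F = kδ = 10.971·32 = 351.06 N
C = 17.4/2.7 = 6.4444; K_W = (4C−1)/(4C−4)+0.615/C = 1.2332
τ_max = K_W·8FD/(πd³) = 1.2332·790.29 = 974.57 MPa
τ_max ≤ 1120 MPa → acceptable

(a) 9 coils; (b) YES, τ_max = 975 MPa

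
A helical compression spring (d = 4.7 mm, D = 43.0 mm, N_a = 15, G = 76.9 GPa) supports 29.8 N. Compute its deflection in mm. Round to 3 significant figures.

k = Gd⁴/(8D³N_a) = (76.9×10³)(4.7⁴)/(8·43.0³·15) = 3.9331 N/mm
δ = F/k = 29.8 / 3.9331 = 7.5768 mm

7.58 mm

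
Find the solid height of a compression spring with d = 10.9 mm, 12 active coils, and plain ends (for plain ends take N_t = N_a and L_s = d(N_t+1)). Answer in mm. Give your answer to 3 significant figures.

142 mm

plain ends: N_t = N_a = 12
L_s = d·(N_t+1) = 10.9 × 13 = 141.7 mm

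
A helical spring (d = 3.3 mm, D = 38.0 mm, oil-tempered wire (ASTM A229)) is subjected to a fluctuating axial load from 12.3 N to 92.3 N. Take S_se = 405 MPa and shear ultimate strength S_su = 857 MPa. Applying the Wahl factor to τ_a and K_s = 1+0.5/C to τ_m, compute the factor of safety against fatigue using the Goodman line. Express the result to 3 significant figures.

C = D/d = 38.0/3.3 = 11.5152; K_W = (4C−1)/(4C−4)+0.615/C = 1.1247; K_s = 1+0.5/C = 1.0434
F_a = (F_max−F_min)/2 = 40 N; F_m = (F_max+F_min)/2 = 52.3 N
τ_a = K_W·8F_aD/(πd³) = 1.1247 × 107.71 = 121.14 MPa
τ_m = K_s·8F_mD/(πd³) = 1.0434 × 140.83 = 146.94 MPa
Goodman: 1/n_f = τ_a/S_se + τ_m/S_su = 121.14/405 + 146.94/857 = 0.29911 + 0.17146 = 0.47057
n_f = 1/0.47057 = 2.125

2.13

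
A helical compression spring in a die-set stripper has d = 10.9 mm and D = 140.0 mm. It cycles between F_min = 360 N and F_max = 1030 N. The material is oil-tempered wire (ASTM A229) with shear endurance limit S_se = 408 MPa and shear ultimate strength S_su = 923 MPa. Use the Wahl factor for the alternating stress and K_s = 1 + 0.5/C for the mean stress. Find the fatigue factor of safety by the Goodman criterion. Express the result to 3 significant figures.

2.14

C = D/d = 140.0/10.9 = 12.8440; K_W = (4C−1)/(4C−4)+0.615/C = 1.1112; K_s = 1+0.5/C = 1.0389
F_a = (F_max−F_min)/2 = 335 N; F_m = (F_max+F_min)/2 = 695 N
τ_a = K_W·8F_aD/(πd³) = 1.1112 × 92.222 = 102.48 MPa
τ_m = K_s·8F_mD/(πd³) = 1.0389 × 191.33 = 198.77 MPa
Goodman: 1/n_f = τ_a/S_se + τ_m/S_su = 102.48/408 + 198.77/923 = 0.25117 + 0.21536 = 0.46653
n_f = 1/0.46653 = 2.144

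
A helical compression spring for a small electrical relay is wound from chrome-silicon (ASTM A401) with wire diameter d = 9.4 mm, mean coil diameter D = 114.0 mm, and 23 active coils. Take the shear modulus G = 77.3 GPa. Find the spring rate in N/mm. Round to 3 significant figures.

k = Gd⁴/(8D³N_a) = (77.3×10³ × 9.4⁴) / (8 × 114.0³ × 23)
  = 6.03519e+08 / 2.72604e+08 = 2.2139 N/mm

2.21 N/mm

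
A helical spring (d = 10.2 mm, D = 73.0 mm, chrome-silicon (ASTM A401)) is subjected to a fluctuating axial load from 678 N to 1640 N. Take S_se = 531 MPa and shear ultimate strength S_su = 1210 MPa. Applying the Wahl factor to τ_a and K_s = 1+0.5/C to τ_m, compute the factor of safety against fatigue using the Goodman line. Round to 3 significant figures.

C = D/d = 73.0/10.2 = 7.1569; K_W = (4C−1)/(4C−4)+0.615/C = 1.2077; K_s = 1+0.5/C = 1.0699
F_a = (F_max−F_min)/2 = 481 N; F_m = (F_max+F_min)/2 = 1159 N
τ_a = K_W·8F_aD/(πd³) = 1.2077 × 84.257 = 101.76 MPa
τ_m = K_s·8F_mD/(πd³) = 1.0699 × 203.02 = 217.21 MPa
Goodman: 1/n_f = τ_a/S_se + τ_m/S_su = 101.76/531 + 217.21/1210 = 0.19164 + 0.17951 = 0.37115
n_f = 1/0.37115 = 2.694

2.69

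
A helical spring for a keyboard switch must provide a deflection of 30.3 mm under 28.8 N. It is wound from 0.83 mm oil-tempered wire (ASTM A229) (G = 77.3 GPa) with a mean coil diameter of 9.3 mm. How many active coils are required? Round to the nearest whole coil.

Required rate k = F/δ = 28.8/30.3 = 0.9505 N/mm
N_a = Gd⁴/(8D³k) = (77.3×10³ × 0.83⁴)/(8 × 9.3³ × 0.9505)
    = 36685.3 / 6116.3 = 5.998 → 6 coils

6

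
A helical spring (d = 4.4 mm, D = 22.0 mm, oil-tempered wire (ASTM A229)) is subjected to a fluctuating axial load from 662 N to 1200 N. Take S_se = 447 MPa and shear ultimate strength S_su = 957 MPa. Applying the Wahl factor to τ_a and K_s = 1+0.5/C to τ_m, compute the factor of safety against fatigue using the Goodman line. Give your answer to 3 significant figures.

C = D/d = 22.0/4.4 = 5.0000; K_W = (4C−1)/(4C−4)+0.615/C = 1.3105; K_s = 1+0.5/C = 1.1000
F_a = (F_max−F_min)/2 = 269 N; F_m = (F_max+F_min)/2 = 931 N
τ_a = K_W·8F_aD/(πd³) = 1.3105 × 176.91 = 231.84 MPa
τ_m = K_s·8F_mD/(πd³) = 1.1000 × 612.29 = 673.51 MPa
Goodman: 1/n_f = τ_a/S_se + τ_m/S_su = 231.84/447 + 673.51/957 = 0.51866 + 0.70378 = 1.2224
n_f = 1/1.2224 = 0.818

0.818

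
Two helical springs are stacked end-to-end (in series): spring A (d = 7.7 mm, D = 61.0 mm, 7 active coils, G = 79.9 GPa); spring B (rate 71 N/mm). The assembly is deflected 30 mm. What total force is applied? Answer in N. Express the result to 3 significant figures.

506 N

k_A = Gd⁴/(8D³N_a) = (79.9×10³)(7.7⁴)/(8·61.0³·7) = 22.097 N/mm
Series: 1/k_eq = 1/22.097 + 1/71 = 0.05934; k_eq = 16.852 N/mm
F = k_eq·δ = 16.852·30 = 505.56 N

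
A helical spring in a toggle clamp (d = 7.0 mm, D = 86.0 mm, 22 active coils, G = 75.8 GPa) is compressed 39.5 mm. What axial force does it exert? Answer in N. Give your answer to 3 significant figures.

k = Gd⁴/(8D³N_a) = (75.8×10³)(7.0⁴)/(8·86.0³·22) = 1.6257 N/mm
F = k·δ = 1.6257 × 39.5 = 64.217 N

64.2 N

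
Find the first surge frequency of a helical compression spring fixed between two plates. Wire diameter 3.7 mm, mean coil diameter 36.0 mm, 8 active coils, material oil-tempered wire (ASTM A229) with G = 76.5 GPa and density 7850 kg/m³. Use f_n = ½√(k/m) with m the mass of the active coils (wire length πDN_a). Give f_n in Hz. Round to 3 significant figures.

k = Gd⁴/(8D³N_a) = (76.5×10³)(3.7⁴)/(8·36.0³·8) = 4.8015 N/mm = 4801.5 N/m
Wire length L = πDN_a = π·36.0·8 = 904.78 mm
m = ρ·(πd²/4)·L = 7850 × 10.752×10⁻⁶ m² × 0.90478 m = 0.076367 kg
f_n = ½√(k/m) = 0.5·√(4801.5/0.076367) = 0.5·√(62875) = 125.37 Hz

125 Hz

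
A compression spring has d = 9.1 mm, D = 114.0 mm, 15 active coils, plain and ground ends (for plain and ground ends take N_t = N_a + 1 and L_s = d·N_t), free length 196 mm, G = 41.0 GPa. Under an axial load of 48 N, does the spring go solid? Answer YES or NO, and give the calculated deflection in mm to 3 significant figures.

NO, δ = 30.4 mm

k = Gd⁴/(8D³N_a) = (41.0×10³)(9.1⁴)/(8·114.0³·15) = 1.5814 N/mm
N_t = 16; L_s = 9.1·16 = 145.6 mm; δ_solid = L₀ − L_s = 196 − 145.6 = 50.4 mm
δ = F/k = 48/1.5814 = 30.352 mm
δ < δ_solid → spring does not go solid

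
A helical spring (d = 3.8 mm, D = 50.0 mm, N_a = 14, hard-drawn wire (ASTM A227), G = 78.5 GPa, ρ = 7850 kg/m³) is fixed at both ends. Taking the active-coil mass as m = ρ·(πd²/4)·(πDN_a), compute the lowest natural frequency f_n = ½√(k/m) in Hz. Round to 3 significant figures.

38.6 Hz

k = Gd⁴/(8D³N_a) = (78.5×10³)(3.8⁴)/(8·50.0³·14) = 1.1692 N/mm = 1169.2 N/m
Wire length L = πDN_a = π·50.0·14 = 2199.1 mm
m = ρ·(πd²/4)·L = 7850 × 11.341×10⁻⁶ m² × 2.1991 m = 0.19578 kg
f_n = ½√(k/m) = 0.5·√(1169.2/0.19578) = 0.5·√(5971.7) = 38.639 Hz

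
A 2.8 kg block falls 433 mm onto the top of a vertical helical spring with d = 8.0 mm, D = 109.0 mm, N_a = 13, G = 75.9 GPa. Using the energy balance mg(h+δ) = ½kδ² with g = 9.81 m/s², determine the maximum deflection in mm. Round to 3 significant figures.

114 mm

k = Gd⁴/(8D³N_a) = (75.9×10³)(8.0⁴)/(8·109.0³·13) = 2.3083 N/mm
W = mg = 2.8 × 9.81 = 27.468 N
½kδ² − Wδ − Wh = 0 → δ = (W + √(W² + 2kWh))/k
δ = (27.468 + √(754.49 + 54907.8))/2.3083 = (27.468 + 235.93)/2.3083 = 114.11 mm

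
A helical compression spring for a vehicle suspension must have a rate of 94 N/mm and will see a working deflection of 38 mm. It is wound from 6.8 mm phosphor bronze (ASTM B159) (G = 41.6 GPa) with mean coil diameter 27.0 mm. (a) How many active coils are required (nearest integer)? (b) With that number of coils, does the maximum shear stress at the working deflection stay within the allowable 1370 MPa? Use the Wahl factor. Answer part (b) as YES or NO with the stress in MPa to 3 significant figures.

(a) 6 coils; (b) YES, τ_max = 1100 MPa

N_a = Gd⁴/(8D³k) = (41.6×10³)(6.8⁴)/(8·27.0³·94) = 6.009 → N_a = 6
Actual rate k = Gd⁴/(8D³·6) = 94.145 N/mm
Working load F = kδ = 94.145·38 = 3577.5 N
C = 27.0/6.8 = 3.9706; K_W = (4C−1)/(4C−4)+0.615/C = 1.4074
τ_max = K_W·8FD/(πd³) = 1.4074·782.27 = 1100.9 MPa
τ_max ≤ 1370 MPa → acceptable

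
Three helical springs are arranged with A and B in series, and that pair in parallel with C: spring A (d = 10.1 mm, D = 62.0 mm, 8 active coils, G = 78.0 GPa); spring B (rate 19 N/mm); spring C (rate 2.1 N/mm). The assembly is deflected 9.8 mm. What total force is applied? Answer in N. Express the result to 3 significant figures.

158 N

k_A = Gd⁴/(8D³N_a) = (78.0×10³)(10.1⁴)/(8·62.0³·8) = 53.214 N/mm
Springs A,B series: k_AB = 1/(1/53.214+1/19) = 14.001 N/mm; parallel with C: k_eq = 14.001+2.1 = 16.101 N/mm
F = k_eq·δ = 16.101·9.8 = 157.79 N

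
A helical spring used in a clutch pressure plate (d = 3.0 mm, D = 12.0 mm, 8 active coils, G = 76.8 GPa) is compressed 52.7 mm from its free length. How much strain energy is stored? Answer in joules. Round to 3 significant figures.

78.1 J

k = Gd⁴/(8D³N_a) = (76.8×10³)(3.0⁴)/(8·12.0³·8) = 56.25 N/mm
U = ½kδ² = 0.5 × 56.25 × 52.7² = 78111 N·mm = 78.111 J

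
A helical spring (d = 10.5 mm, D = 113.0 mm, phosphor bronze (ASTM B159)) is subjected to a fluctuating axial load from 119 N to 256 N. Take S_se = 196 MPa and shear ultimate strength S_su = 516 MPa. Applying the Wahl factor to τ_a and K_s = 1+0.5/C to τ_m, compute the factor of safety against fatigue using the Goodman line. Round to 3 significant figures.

C = D/d = 113.0/10.5 = 10.7619; K_W = (4C−1)/(4C−4)+0.615/C = 1.1340; K_s = 1+0.5/C = 1.0465
F_a = (F_max−F_min)/2 = 68.5 N; F_m = (F_max+F_min)/2 = 187.5 N
τ_a = K_W·8F_aD/(πd³) = 1.1340 × 17.027 = 19.308 MPa
τ_m = K_s·8F_mD/(πd³) = 1.0465 × 46.607 = 48.772 MPa
Goodman: 1/n_f = τ_a/S_se + τ_m/S_su = 19.308/196 + 48.772/516 = 0.09851 + 0.09452 = 0.19303
n_f = 1/0.19303 = 5.18

5.18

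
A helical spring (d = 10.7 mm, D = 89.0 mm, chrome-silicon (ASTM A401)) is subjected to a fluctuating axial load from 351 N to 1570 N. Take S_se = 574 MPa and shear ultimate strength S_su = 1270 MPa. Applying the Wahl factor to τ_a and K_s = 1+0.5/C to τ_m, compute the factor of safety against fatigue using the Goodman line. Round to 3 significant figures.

C = D/d = 89.0/10.7 = 8.3178; K_W = (4C−1)/(4C−4)+0.615/C = 1.1764; K_s = 1+0.5/C = 1.0601
F_a = (F_max−F_min)/2 = 609.5 N; F_m = (F_max+F_min)/2 = 960.5 N
τ_a = K_W·8F_aD/(πd³) = 1.1764 × 112.76 = 132.65 MPa
τ_m = K_s·8F_mD/(πd³) = 1.0601 × 177.7 = 188.38 MPa
Goodman: 1/n_f = τ_a/S_se + τ_m/S_su = 132.65/574 + 188.38/1270 = 0.23110 + 0.14833 = 0.37943
n_f = 1/0.37943 = 2.636

2.64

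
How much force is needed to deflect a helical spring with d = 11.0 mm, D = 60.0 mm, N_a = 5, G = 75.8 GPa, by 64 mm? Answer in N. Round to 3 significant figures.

k = Gd⁴/(8D³N_a) = (75.8×10³)(11.0⁴)/(8·60.0³·5) = 128.45 N/mm
F = k·δ = 128.45 × 64 = 8220.7 N

8220 N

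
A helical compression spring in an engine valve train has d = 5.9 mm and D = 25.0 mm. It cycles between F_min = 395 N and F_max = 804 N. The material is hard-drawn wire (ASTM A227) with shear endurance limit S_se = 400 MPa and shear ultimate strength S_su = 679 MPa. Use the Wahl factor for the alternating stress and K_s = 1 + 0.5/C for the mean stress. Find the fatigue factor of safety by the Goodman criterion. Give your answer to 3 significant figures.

1.91

C = D/d = 25.0/5.9 = 4.2373; K_W = (4C−1)/(4C−4)+0.615/C = 1.3768; K_s = 1+0.5/C = 1.1180
F_a = (F_max−F_min)/2 = 204.5 N; F_m = (F_max+F_min)/2 = 599.5 N
τ_a = K_W·8F_aD/(πd³) = 1.3768 × 63.39 = 87.276 MPa
τ_m = K_s·8F_mD/(πd³) = 1.1180 × 185.83 = 207.76 MPa
Goodman: 1/n_f = τ_a/S_se + τ_m/S_su = 87.276/400 + 207.76/679 = 0.21819 + 0.30597 = 0.52416
n_f = 1/0.52416 = 1.908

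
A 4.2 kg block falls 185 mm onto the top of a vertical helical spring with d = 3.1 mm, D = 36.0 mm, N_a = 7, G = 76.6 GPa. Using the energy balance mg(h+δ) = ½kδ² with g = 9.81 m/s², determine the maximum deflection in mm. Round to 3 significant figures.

91.8 mm

k = Gd⁴/(8D³N_a) = (76.6×10³)(3.1⁴)/(8·36.0³·7) = 2.7076 N/mm
W = mg = 4.2 × 9.81 = 41.202 N
½kδ² − Wδ − Wh = 0 → δ = (W + √(W² + 2kWh))/k
δ = (41.202 + √(1697.6 + 41276.2))/2.7076 = (41.202 + 207.3)/2.7076 = 91.781 mm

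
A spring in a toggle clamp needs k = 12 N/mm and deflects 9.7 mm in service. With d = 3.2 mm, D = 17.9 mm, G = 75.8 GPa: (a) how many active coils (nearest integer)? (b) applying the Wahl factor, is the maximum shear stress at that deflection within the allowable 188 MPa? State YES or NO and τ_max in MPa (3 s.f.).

(a) 14 coils; (b) NO, τ_max = 213 MPa

N_a = Gd⁴/(8D³k) = (75.8×10³)(3.2⁴)/(8·17.9³·12) = 14.44 → N_a = 14
Actual rate k = Gd⁴/(8D³·14) = 12.373 N/mm
Working load F = kδ = 12.373·9.7 = 120.02 N
C = 17.9/3.2 = 5.5937; K_W = (4C−1)/(4C−4)+0.615/C = 1.2732
τ_max = K_W·8FD/(πd³) = 1.2732·166.96 = 212.57 MPa
τ_max > 188 MPa → exceeds allowable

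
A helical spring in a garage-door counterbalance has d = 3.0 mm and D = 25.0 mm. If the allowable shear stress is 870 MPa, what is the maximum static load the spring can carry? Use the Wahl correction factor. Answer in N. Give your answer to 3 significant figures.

C = D/d = 25.0/3.0 = 8.3333
K_W = (4C−1)/(4C−4) + 0.615/C = 32.333/29.333 + 0.0738 = 1.1761
τ_max = K·8FD/(πd³) → F_max = τ_allow·πd³/(8DK)
F_max = 870·π·3.0³/(8·25.0·1.1761) = 73796/235.21 = 313.74 N

314 N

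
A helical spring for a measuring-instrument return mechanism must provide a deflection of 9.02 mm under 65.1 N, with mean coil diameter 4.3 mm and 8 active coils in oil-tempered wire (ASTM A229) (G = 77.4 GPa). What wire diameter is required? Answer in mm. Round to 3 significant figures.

Required rate k = F/δ = 65.1/9.02 = 7.2173 N/mm
d = (8D³N_a·k / G)^(1/4) = (8·4.3³·8·7.2173 / (77.4×10³))^0.25
  = (0.47448)^0.25 = 0.8300 mm

0.830 mm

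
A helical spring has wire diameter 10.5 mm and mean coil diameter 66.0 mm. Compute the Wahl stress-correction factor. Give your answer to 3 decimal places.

1.240

C = D/d = 66.0/10.5 = 6.2857
K_W = (4C−1)/(4C−4) + 0.615/C = 24.143/21.143 + 0.0978 = 1.2397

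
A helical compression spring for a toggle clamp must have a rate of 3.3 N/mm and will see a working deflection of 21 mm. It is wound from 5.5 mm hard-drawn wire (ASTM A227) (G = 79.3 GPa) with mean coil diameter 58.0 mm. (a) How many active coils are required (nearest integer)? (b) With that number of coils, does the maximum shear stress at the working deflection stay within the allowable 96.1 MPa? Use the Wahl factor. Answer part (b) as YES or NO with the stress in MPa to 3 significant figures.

(a) 14 coils; (b) YES, τ_max = 70.4 MPa

N_a = Gd⁴/(8D³k) = (79.3×10³)(5.5⁴)/(8·58.0³·3.3) = 14.09 → N_a = 14
Actual rate k = Gd⁴/(8D³·14) = 3.3206 N/mm
Working load F = kδ = 3.3206·21 = 69.733 N
C = 58.0/5.5 = 10.5455; K_W = (4C−1)/(4C−4)+0.615/C = 1.1369
τ_max = K_W·8FD/(πd³) = 1.1369·61.904 = 70.378 MPa
τ_max ≤ 96.1 MPa → acceptable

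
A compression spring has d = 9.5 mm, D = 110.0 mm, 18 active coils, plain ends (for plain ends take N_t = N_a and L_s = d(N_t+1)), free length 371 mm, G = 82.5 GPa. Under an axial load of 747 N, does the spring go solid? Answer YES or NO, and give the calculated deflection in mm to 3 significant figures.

k = Gd⁴/(8D³N_a) = (82.5×10³)(9.5⁴)/(8·110.0³·18) = 3.506 N/mm
N_t = 18; L_s = 9.5·19 = 180.5 mm; δ_solid = L₀ − L_s = 371 − 180.5 = 190.5 mm
δ = F/k = 747/3.506 = 213.07 mm
δ ≥ δ_solid → spring goes solid

YES, δ = 213 mm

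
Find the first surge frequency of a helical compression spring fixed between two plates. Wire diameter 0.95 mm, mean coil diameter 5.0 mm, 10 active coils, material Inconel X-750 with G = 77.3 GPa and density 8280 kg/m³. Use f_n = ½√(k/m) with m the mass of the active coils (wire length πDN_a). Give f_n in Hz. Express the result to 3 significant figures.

k = Gd⁴/(8D³N_a) = (77.3×10³)(0.95⁴)/(8·5.0³·10) = 6.2961 N/mm = 6296.1 N/m
Wire length L = πDN_a = π·5.0·10 = 157.08 mm
m = ρ·(πd²/4)·L = 8280 × 0.70882×10⁻⁶ m² × 0.15708 m = 0.00092191 kg
f_n = ½√(k/m) = 0.5·√(6296.1/0.00092191) = 0.5·√(6.8295e+06) = 1306.7 Hz

1310 Hz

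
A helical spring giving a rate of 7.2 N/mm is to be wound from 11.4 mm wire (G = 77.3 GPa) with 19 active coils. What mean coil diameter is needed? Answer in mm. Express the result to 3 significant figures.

106 mm

D = (Gd⁴/(8N_a·k))^(1/3) = (77.3×10³·11.4⁴/(8·19·7.2))^(1/3)
  = (1.19295e+06)^(1/3) = 106.0574 mm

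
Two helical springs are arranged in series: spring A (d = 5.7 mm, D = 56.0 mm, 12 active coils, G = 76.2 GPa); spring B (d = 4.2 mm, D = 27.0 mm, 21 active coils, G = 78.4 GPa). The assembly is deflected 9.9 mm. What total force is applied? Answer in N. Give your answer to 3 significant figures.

k_A = Gd⁴/(8D³N_a) = (76.2×10³)(5.7⁴)/(8·56.0³·12) = 4.7711 N/mm
k_B = Gd⁴/(8D³N_a) = (78.4×10³)(4.2⁴)/(8·27.0³·21) = 7.3776 N/mm
Series: 1/k_eq = 1/4.7711 + 1/7.3776 = 0.34514; k_eq = 2.8974 N/mm
F = k_eq·δ = 2.8974·9.9 = 28.684 N

28.7 N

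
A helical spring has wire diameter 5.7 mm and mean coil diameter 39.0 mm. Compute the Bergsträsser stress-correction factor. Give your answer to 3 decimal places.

1.205

C = D/d = 39.0/5.7 = 6.8421
K_B = (4C+2)/(4C−3) = 29.368/24.368 = 1.2052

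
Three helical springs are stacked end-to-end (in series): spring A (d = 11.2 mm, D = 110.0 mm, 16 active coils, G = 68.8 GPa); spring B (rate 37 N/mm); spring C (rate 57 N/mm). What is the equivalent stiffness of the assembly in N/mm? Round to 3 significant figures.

k_A = Gd⁴/(8D³N_a) = (68.8×10³)(11.2⁴)/(8·110.0³·16) = 6.3544 N/mm
Series: 1/k_eq = 1/6.3544 + 1/37 + 1/57 = 0.20194; k_eq = 4.9519 N/mm

4.95 N/mm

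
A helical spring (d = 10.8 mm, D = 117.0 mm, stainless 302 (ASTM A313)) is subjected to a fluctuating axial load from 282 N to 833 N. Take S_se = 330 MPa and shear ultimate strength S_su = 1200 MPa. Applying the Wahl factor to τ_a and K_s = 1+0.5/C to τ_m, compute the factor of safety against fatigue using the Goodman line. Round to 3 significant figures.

2.95

C = D/d = 117.0/10.8 = 10.8333; K_W = (4C−1)/(4C−4)+0.615/C = 1.1330; K_s = 1+0.5/C = 1.0462
F_a = (F_max−F_min)/2 = 275.5 N; F_m = (F_max+F_min)/2 = 557.5 N
τ_a = K_W·8F_aD/(πd³) = 1.1330 × 65.159 = 73.828 MPa
τ_m = K_s·8F_mD/(πd³) = 1.0462 × 131.86 = 137.94 MPa
Goodman: 1/n_f = τ_a/S_se + τ_m/S_su = 73.828/330 + 137.94/1200 = 0.22372 + 0.11495 = 0.33867
n_f = 1/0.33867 = 2.953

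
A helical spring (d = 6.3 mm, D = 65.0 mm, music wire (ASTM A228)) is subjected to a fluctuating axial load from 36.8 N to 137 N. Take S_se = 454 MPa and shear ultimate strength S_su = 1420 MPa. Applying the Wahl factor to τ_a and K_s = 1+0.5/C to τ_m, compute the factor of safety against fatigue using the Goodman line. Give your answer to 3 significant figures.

7.95

C = D/d = 65.0/6.3 = 10.3175; K_W = (4C−1)/(4C−4)+0.615/C = 1.1401; K_s = 1+0.5/C = 1.0485
F_a = (F_max−F_min)/2 = 50.1 N; F_m = (F_max+F_min)/2 = 86.9 N
τ_a = K_W·8F_aD/(πd³) = 1.1401 × 33.164 = 37.811 MPa
τ_m = K_s·8F_mD/(πd³) = 1.0485 × 57.524 = 60.312 MPa
Goodman: 1/n_f = τ_a/S_se + τ_m/S_su = 37.811/454 + 60.312/1420 = 0.08328 + 0.04247 = 0.12576
n_f = 1/0.12576 = 7.952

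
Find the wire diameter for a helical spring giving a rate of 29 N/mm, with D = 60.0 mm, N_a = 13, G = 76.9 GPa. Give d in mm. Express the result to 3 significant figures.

d = (8D³N_a·k / G)^(1/4) = (8·60.0³·13·29 / (76.9×10³))^0.25
  = (8471.5)^0.25 = 9.5938 mm

9.59 mm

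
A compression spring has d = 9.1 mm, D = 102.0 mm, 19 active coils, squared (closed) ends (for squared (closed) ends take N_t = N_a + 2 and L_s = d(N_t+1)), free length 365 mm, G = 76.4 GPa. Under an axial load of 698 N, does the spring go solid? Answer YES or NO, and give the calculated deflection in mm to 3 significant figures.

k = Gd⁴/(8D³N_a) = (76.4×10³)(9.1⁴)/(8·102.0³·19) = 3.248 N/mm
N_t = 21; L_s = 9.1·22 = 200.2 mm; δ_solid = L₀ − L_s = 365 − 200.2 = 164.8 mm
δ = F/k = 698/3.248 = 214.9 mm
δ ≥ δ_solid → spring goes solid

YES, δ = 215 mm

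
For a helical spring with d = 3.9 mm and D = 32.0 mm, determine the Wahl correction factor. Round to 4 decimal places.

C = D/d = 32.0/3.9 = 8.2051
K_W = (4C−1)/(4C−4) + 0.615/C = 31.821/28.821 + 0.0750 = 1.1790

1.1790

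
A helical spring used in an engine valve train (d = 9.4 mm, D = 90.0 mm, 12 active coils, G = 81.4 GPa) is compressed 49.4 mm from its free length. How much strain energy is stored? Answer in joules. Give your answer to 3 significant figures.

11.1 J

k = Gd⁴/(8D³N_a) = (81.4×10³)(9.4⁴)/(8·90.0³·12) = 9.0811 N/mm
U = ½kδ² = 0.5 × 9.0811 × 49.4² = 11081 N·mm = 11.081 J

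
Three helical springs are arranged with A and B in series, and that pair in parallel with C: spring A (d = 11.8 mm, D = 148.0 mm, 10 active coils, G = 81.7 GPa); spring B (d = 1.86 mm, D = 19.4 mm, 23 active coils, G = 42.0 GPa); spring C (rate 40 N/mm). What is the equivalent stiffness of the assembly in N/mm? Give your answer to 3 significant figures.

40.4 N/mm

k_A = Gd⁴/(8D³N_a) = (81.7×10³)(11.8⁴)/(8·148.0³·10) = 6.1077 N/mm
k_B = Gd⁴/(8D³N_a) = (42.0×10³)(1.86⁴)/(8·19.4³·23) = 0.37418 N/mm
Springs A,B series: k_AB = 1/(1/6.1077+1/0.37418) = 0.35258 N/mm; parallel with C: k_eq = 0.35258+40 = 40.353 N/mm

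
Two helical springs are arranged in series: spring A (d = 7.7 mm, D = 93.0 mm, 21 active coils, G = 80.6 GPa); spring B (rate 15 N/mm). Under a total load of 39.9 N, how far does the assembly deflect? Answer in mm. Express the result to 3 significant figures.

21.7 mm

k_A = Gd⁴/(8D³N_a) = (80.6×10³)(7.7⁴)/(8·93.0³·21) = 2.0967 N/mm
Series: 1/k_eq = 1/2.0967 + 1/15 = 0.5436; k_eq = 1.8396 N/mm
δ = F/k_eq = 39.9/1.8396 = 21.69 mm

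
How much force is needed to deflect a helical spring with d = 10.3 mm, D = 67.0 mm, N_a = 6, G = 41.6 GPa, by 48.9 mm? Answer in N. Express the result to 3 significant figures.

k = Gd⁴/(8D³N_a) = (41.6×10³)(10.3⁴)/(8·67.0³·6) = 32.432 N/mm
F = k·δ = 32.432 × 48.9 = 1585.9 N

1590 N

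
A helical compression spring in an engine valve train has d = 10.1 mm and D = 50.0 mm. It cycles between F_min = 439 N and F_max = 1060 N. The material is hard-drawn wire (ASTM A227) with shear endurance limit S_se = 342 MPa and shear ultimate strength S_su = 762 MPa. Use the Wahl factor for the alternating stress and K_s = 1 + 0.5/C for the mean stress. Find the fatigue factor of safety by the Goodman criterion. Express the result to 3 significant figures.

C = D/d = 50.0/10.1 = 4.9505; K_W = (4C−1)/(4C−4)+0.615/C = 1.3141; K_s = 1+0.5/C = 1.1010
F_a = (F_max−F_min)/2 = 310.5 N; F_m = (F_max+F_min)/2 = 749.5 N
τ_a = K_W·8F_aD/(πd³) = 1.3141 × 38.371 = 50.423 MPa
τ_m = K_s·8F_mD/(πd³) = 1.1010 × 92.623 = 101.98 MPa
Goodman: 1/n_f = τ_a/S_se + τ_m/S_su = 50.423/342 + 101.98/762 = 0.14744 + 0.13383 = 0.28126
n_f = 1/0.28126 = 3.555

3.56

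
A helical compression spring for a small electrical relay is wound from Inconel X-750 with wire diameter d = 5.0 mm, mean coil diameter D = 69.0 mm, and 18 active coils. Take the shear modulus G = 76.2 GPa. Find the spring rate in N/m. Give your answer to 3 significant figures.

k = Gd⁴/(8D³N_a) = (76.2×10³ × 5.0⁴) / (8 × 69.0³ × 18)
  = 4.7625e+07 / 4.73053e+07 = 1.0068 N/mm = 1006.8 N/m

1010 N/m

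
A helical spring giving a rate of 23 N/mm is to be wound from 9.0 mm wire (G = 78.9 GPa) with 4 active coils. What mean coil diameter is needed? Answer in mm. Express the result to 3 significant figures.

88.9 mm

D = (Gd⁴/(8N_a·k))^(1/3) = (78.9×10³·9.0⁴/(8·4·23))^(1/3)
  = (703346)^(1/3) = 88.9317 mm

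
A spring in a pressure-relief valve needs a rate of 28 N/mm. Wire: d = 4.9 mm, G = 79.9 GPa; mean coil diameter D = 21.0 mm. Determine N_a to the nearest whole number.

22

N_a = Gd⁴/(8D³k) = (79.9×10³ × 4.9⁴)/(8 × 21.0³ × 28)
    = 4.60608e+07 / 2.07446e+06 = 22.2 → 22 coils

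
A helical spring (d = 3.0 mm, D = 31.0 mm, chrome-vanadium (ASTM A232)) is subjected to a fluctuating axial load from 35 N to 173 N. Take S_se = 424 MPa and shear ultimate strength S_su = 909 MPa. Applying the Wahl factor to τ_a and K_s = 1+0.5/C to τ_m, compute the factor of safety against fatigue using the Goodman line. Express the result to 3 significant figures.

1.12

C = D/d = 31.0/3.0 = 10.3333; K_W = (4C−1)/(4C−4)+0.615/C = 1.1399; K_s = 1+0.5/C = 1.0484
F_a = (F_max−F_min)/2 = 69 N; F_m = (F_max+F_min)/2 = 104 N
τ_a = K_W·8F_aD/(πd³) = 1.1399 × 201.74 = 229.96 MPa
τ_m = K_s·8F_mD/(πd³) = 1.0484 × 304.07 = 318.78 MPa
Goodman: 1/n_f = τ_a/S_se + τ_m/S_su = 229.96/424 + 318.78/909 = 0.54235 + 0.35069 = 0.89304
n_f = 1/0.89304 = 1.12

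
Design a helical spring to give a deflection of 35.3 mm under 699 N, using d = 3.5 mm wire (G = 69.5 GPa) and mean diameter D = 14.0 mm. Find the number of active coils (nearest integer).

24

Required rate k = F/δ = 699/35.3 = 19.802 N/mm
N_a = Gd⁴/(8D³k) = (69.5×10³ × 3.5⁴)/(8 × 14.0³ × 19.802)
    = 1.04293e+07 / 434687 = 23.99 → 24 coils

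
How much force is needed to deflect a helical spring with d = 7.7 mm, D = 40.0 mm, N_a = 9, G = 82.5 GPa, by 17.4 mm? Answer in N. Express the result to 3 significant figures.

k = Gd⁴/(8D³N_a) = (82.5×10³)(7.7⁴)/(8·40.0³·9) = 62.937 N/mm
F = k·δ = 62.937 × 17.4 = 1095.1 N

1100 N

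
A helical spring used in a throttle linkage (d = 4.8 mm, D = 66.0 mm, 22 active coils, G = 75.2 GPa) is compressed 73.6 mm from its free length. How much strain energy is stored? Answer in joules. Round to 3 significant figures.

2.14 J

k = Gd⁴/(8D³N_a) = (75.2×10³)(4.8⁴)/(8·66.0³·22) = 0.78893 N/mm
U = ½kδ² = 0.5 × 0.78893 × 73.6² = 2136.8 N·mm = 2.1368 J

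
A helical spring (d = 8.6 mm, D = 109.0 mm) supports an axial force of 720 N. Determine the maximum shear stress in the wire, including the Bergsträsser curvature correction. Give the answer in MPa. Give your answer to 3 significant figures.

Spring index C = D/d = 109.0/8.6 = 12.6744
K_B = (4C+2)/(4C−3) = 52.698/47.698 = 1.1048
τ₀ = 8FD/(πd³) = 8·720·109.0/(π·8.6³) = 627840/1998.2 = 314.2 MPa
τ_max = K·τ₀ = 1.1048 × 314.2 = 347.13 MPa

347 MPa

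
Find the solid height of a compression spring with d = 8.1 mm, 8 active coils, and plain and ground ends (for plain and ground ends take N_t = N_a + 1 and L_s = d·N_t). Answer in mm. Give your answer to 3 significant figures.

plain and ground ends: N_t = N_a + 1 = 8 + 1 = 9
L_s = d·N_t = 8.1 × 9 = 72.9 mm

72.9 mm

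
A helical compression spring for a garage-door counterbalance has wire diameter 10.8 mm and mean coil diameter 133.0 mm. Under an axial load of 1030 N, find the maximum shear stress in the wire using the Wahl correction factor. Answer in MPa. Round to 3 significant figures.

309 MPa

Spring index C = D/d = 133.0/10.8 = 12.3148
K_W = (4C−1)/(4C−4) + 0.615/C = 48.259/45.259 + 0.0499 = 1.1162
τ₀ = 8FD/(πd³) = 8·1030·133.0/(π·10.8³) = 1.09592e+06/3957.5 = 276.92 MPa
τ_max = K·τ₀ = 1.1162 × 276.92 = 309.11 MPa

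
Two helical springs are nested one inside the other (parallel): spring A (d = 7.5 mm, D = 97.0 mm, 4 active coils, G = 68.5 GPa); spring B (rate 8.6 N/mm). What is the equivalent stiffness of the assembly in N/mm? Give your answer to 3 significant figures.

16.0 N/mm

k_A = Gd⁴/(8D³N_a) = (68.5×10³)(7.5⁴)/(8·97.0³·4) = 7.4211 N/mm
Parallel: k_eq = 7.4211 + 8.6 = 16.021 N/mm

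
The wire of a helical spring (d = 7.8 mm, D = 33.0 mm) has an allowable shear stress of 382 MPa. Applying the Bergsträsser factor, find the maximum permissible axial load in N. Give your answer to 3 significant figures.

C = D/d = 33.0/7.8 = 4.2308
K_B = (4C+2)/(4C−3) = 18.923/13.923 = 1.3591
τ_max = K·8FD/(πd³) → F_max = τ_allow·πd³/(8DK)
F_max = 382·π·7.8³/(8·33.0·1.3591) = 5.695e+05/358.81 = 1587.2 N

1590 N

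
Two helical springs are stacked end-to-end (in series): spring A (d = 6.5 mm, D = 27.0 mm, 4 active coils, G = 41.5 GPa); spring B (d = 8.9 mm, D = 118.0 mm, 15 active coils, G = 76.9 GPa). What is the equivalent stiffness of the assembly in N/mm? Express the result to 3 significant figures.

k_A = Gd⁴/(8D³N_a) = (41.5×10³)(6.5⁴)/(8·27.0³·4) = 117.61 N/mm
k_B = Gd⁴/(8D³N_a) = (76.9×10³)(8.9⁴)/(8·118.0³·15) = 2.4471 N/mm
Series: 1/k_eq = 1/117.61 + 1/2.4471 = 0.41714; k_eq = 2.3973 N/mm

2.40 N/mm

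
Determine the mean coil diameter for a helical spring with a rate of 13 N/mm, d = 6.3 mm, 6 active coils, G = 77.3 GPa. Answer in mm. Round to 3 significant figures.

D = (Gd⁴/(8N_a·k))^(1/3) = (77.3×10³·6.3⁴/(8·6·13))^(1/3)
  = (195145)^(1/3) = 58.0033 mm

58.0 mm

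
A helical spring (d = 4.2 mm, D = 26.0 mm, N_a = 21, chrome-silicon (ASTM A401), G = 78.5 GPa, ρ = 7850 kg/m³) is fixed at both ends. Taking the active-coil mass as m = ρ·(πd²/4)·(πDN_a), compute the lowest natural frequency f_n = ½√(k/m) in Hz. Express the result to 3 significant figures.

105 Hz

k = Gd⁴/(8D³N_a) = (78.5×10³)(4.2⁴)/(8·26.0³·21) = 8.2725 N/mm = 8272.5 N/m
Wire length L = πDN_a = π·26.0·21 = 1715.3 mm
m = ρ·(πd²/4)·L = 7850 × 13.854×10⁻⁶ m² × 1.7153 m = 0.18655 kg
f_n = ½√(k/m) = 0.5·√(8272.5/0.18655) = 0.5·√(44344) = 105.29 Hz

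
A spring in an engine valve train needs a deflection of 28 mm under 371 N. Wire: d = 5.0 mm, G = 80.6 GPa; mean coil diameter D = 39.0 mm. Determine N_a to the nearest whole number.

Required rate k = F/δ = 371/28 = 13.25 N/mm
N_a = Gd⁴/(8D³k) = (80.6×10³ × 5.0⁴)/(8 × 39.0³ × 13.25)
    = 5.0375e+07 / 6.28781e+06 = 8.012 → 8 coils

8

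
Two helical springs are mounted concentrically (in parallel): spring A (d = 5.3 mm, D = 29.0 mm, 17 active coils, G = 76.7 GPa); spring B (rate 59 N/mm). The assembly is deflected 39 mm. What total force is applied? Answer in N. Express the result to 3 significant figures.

3010 N

k_A = Gd⁴/(8D³N_a) = (76.7×10³)(5.3⁴)/(8·29.0³·17) = 18.246 N/mm
Parallel: k_eq = 18.246 + 59 = 77.246 N/mm
F = k_eq·δ = 77.246·39 = 3012.6 N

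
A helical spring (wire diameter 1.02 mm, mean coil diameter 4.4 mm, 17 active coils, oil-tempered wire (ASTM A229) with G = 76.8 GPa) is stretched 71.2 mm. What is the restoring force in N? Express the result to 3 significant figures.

511 N

k = Gd⁴/(8D³N_a) = (76.8×10³)(1.02⁴)/(8·4.4³·17) = 7.1757 N/mm
F = k·δ = 7.1757 × 71.2 = 510.91 N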